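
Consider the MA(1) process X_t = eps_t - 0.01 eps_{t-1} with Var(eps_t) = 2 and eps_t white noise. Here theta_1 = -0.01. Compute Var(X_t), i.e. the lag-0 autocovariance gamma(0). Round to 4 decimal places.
\gamma(0) = 2.0002

For an MA(q) process X_t = eps_t + sum_i theta_i eps_{t-i} with
Var(eps_t) = sigma^2, the variance is
  gamma(0) = sigma^2 * (1 + sum_i theta_i^2).
  sum_i theta_i^2 = (-0.01)^2 = 0.0001.
  gamma(0) = 2 * (1 + 0.0001) = 2 * 1.0001 = 2.0002.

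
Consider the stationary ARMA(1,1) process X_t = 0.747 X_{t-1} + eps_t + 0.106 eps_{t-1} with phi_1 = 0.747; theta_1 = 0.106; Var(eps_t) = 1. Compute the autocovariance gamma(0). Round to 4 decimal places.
\gamma(0) = 2.6462

Multiply the model equation by X_{t-k} and take expectations. With theta_0 = psi_0 = 1 and psi_j the MA(infinity) weights, this gives
  gamma(k) - sum_i phi_i gamma(k-i) = c_k,
  c_k = sigma^2 * sum_{j=k..q} theta_j psi_{j-k}   (c_k = 0 for k > q),
using gamma(-m) = gamma(m).
psi-weights needed (psi_j = theta_j + sum_i phi_i psi_{j-i}):
  psi_1 = theta_1 + phi_1 = 0.106 + (0.747) = 0.853
Right-hand sides:
  c_0 = sigma^2 (1 + theta_1 psi_1) = 1 * (1 + (0.106)(0.853)) = 1 * 1.090418 = 1.090418
  c_1 = sigma^2 theta_1 = 1 * (0.106) = 0.106
  c_2 = 0
Equations for k = 0 and k = 1 (AR order 1):
  gamma(0) = phi_1 gamma(1) + c_0
  gamma(1) = phi_1 gamma(0) + c_1
Substituting the second into the first: gamma(0) (1 - phi_1^2) = c_0 + phi_1 c_1, so
  gamma(0) = (c_0 + phi_1 c_1) / (1 - phi_1^2) = (1.090418 + (0.747)(0.106)) / (1 - (0.747)^2) = 1.1696 / 0.441991 = 2.646208.
Therefore gamma(0) = 2.6462 (to 4 decimal places).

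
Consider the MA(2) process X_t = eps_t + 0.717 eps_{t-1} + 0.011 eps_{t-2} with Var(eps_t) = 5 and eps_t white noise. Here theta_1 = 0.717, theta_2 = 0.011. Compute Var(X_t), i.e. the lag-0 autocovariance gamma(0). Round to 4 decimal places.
\gamma(0) = 7.5711

For an MA(q) process X_t = eps_t + sum_i theta_i eps_{t-i} with
Var(eps_t) = sigma^2, the variance is
  gamma(0) = sigma^2 * (1 + sum_i theta_i^2).
  sum_i theta_i^2 = (0.717)^2 + (0.011)^2 = 0.514089 + 0.000121 = 0.51421.
  gamma(0) = 5 * (1 + 0.51421) = 5 * 1.51421 = 7.57105, which rounds to 7.5711.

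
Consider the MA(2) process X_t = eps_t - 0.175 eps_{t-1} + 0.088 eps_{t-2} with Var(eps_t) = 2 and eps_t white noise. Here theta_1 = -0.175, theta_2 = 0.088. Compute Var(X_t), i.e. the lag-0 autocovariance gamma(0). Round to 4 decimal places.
\gamma(0) = 2.0767

For an MA(q) process X_t = eps_t + sum_i theta_i eps_{t-i} with
Var(eps_t) = sigma^2, the variance is
  gamma(0) = sigma^2 * (1 + sum_i theta_i^2).
  sum_i theta_i^2 = (-0.175)^2 + (0.088)^2 = 0.030625 + 0.007744 = 0.038369.
  gamma(0) = 2 * (1 + 0.038369) = 2 * 1.038369 = 2.076738, which rounds to 2.0767.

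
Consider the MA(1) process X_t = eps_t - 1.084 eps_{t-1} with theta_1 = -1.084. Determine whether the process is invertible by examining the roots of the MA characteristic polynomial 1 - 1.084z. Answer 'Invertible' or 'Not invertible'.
\text{Not invertible}

The MA(q) characteristic polynomial is P(z) = 1 - 1.084z.
Invertibility requires all roots to lie outside the unit circle, i.e. |z| > 1 for every root.
This is linear in z: 1 + (-1.084) z = 0  =>  z = -1/(-1.084) = 0.922509,  |z| = 0.922509.
Moduli of all roots: 0.9225.
All moduli strictly greater than 1? No.
Verdict: Not invertible.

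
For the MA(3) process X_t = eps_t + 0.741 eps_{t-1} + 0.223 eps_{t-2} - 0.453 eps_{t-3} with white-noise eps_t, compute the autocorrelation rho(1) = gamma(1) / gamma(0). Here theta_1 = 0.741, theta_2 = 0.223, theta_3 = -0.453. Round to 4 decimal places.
\rho(1) = 0.4464

For an MA(q) process with theta_0 = 1, the autocovariance is
  gamma(k) = sigma^2 * sum_{i=0..q-k} theta_i * theta_{i+k},
and rho(k) = gamma(k) / gamma(0). Sigma^2 cancels.
  numerator   = (1)*(0.741) + (0.741)*(0.223) + (0.223)*(-0.453) = 0.805224.
  denominator = (1)^2 + (0.741)^2 + (0.223)^2 + (-0.453)^2 = 1.804019.
  rho(1) = 0.805224 / 1.804019 = 0.4464.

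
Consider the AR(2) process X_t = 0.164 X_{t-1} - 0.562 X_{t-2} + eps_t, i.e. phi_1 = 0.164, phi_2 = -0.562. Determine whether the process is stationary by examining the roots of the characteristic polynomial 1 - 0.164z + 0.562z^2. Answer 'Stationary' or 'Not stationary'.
\text{Stationary}

The AR(p) characteristic polynomial is P(z) = 1 - 0.164z + 0.562z^2.
Stationarity requires all roots to lie outside the unit circle, i.e. |z| > 1 for every root.
Set 1 + (-0.164) z + (0.562) z^2 = 0, i.e. a z^2 + b z + c = 0 with a = 0.562, b = -0.164, c = 1.
Discriminant D = b^2 - 4ac = (-0.164)^2 - 4*(0.562)*1 = 0.026896 - (2.248) = -2.221104.
D < 0, so the roots are the complex-conjugate pair z = (-b +/- i sqrt(-D)) / (2a) = 0.1459 +/- 1.3259i.
For a conjugate pair |z|^2 = z * conj(z) = (product of roots) = c/a = 1/(0.562) = 1.779359, so |z| = sqrt(1.779359) = 1.3339 for both roots.
Moduli of all roots: 1.3339, 1.3339.
All moduli strictly greater than 1? Yes.
Verdict: Stationary.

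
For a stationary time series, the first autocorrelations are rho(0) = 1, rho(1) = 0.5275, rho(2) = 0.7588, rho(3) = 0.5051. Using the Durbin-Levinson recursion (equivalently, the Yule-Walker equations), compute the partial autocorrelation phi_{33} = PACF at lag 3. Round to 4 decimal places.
\phi_{33} = 0.0501

The PACF at lag k is phi_{kk}, the last component of the solution
to the Yule-Walker system G_k phi = r_k where
  (G_k)_{ij} = rho(|i - j|), (r_k)_i = rho(i), i,j = 1..k.
Equivalently, Durbin-Levinson gives phi_{kk} iteratively:
  phi_{11} = rho(1)
  phi_{kk} = [rho(k) - sum_{j=1..k-1} phi_{k-1,j} rho(k-j)]
            / [1 - sum_{j=1..k-1} phi_{k-1,j} rho(j)],
  phi_{k,j} = phi_{k-1,j} - phi_{kk} phi_{k-1,k-j},  j = 1..k-1.
Step k = 1:
  phi_11 = rho(1) = 0.5275.
Step k = 2:
  phi_22 = [rho(2) - phi_11 rho(1)] / [1 - phi_11 rho(1)] = [0.7588 - (0.5275)(0.5275)] / [1 - (0.5275)(0.5275)]
         = 0.48054375 / 0.72174375 = 0.665809.
  Update: phi_21 = phi_11 - phi_22 phi_11 = 0.5275 - (0.665809)(0.5275) = 0.176286.
Step k = 3:
  phi_33 = [rho(3) - phi_21 rho(2) - phi_22 rho(1)] / [1 - phi_21 rho(1) - phi_22 rho(2)]
    numerator   = 0.5051 - (0.176286)(0.7588) - (0.665809)(0.5275) = 0.02012008
    denominator = 1 - (0.176286)(0.5275) - (0.665809)(0.7588) = 0.40179322
  phi_33 = 0.02012008 / 0.40179322 = 0.0501.
Therefore phi_{33} = 0.0501.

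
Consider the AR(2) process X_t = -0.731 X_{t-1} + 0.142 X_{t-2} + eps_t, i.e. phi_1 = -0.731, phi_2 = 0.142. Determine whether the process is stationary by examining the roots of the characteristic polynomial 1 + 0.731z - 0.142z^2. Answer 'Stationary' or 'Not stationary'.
\text{Stationary}

The AR(p) characteristic polynomial is P(z) = 1 + 0.731z - 0.142z^2.
Stationarity requires all roots to lie outside the unit circle, i.e. |z| > 1 for every root.
Set 1 + (0.731) z + (-0.142) z^2 = 0, i.e. a z^2 + b z + c = 0 with a = -0.142, b = 0.731, c = 1.
Discriminant D = b^2 - 4ac = (0.731)^2 - 4*(-0.142)*1 = 0.534361 - (-0.568) = 1.102361.
D >= 0, so the roots are real: z = (-b +/- sqrt(D)) / (2a) = (-0.731 +/- 1.049934) / (-0.284).
  z_1 = (-0.731 + 1.049934) / (-0.284) = -1.123,   |z_1| = 1.123.
  z_2 = (-0.731 - 1.049934) / (-0.284) = 6.2709,   |z_2| = 6.2709.
Moduli of all roots: 1.1230, 6.2709.
All moduli strictly greater than 1? Yes.
Verdict: Stationary.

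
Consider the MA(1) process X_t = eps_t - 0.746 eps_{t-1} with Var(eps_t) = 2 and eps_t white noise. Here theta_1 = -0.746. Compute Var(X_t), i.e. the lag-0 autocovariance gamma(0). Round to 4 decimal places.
\gamma(0) = 3.1130

For an MA(q) process X_t = eps_t + sum_i theta_i eps_{t-i} with
Var(eps_t) = sigma^2, the variance is
  gamma(0) = sigma^2 * (1 + sum_i theta_i^2).
  sum_i theta_i^2 = (-0.746)^2 = 0.556516.
  gamma(0) = 2 * (1 + 0.556516) = 2 * 1.556516 = 3.113032, which rounds to 3.1130.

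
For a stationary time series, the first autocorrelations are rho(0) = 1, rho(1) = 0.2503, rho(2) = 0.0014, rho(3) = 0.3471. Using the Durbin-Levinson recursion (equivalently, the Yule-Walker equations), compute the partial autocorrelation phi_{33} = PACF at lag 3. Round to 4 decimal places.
\phi_{33} = 0.3890

The PACF at lag k is phi_{kk}, the last component of the solution
to the Yule-Walker system G_k phi = r_k where
  (G_k)_{ij} = rho(|i - j|), (r_k)_i = rho(i), i,j = 1..k.
Equivalently, Durbin-Levinson gives phi_{kk} iteratively:
  phi_{11} = rho(1)
  phi_{kk} = [rho(k) - sum_{j=1..k-1} phi_{k-1,j} rho(k-j)]
            / [1 - sum_{j=1..k-1} phi_{k-1,j} rho(j)],
  phi_{k,j} = phi_{k-1,j} - phi_{kk} phi_{k-1,k-j},  j = 1..k-1.
Step k = 1:
  phi_11 = rho(1) = 0.2503.
Step k = 2:
  phi_22 = [rho(2) - phi_11 rho(1)] / [1 - phi_11 rho(1)] = [0.0014 - (0.2503)(0.2503)] / [1 - (0.2503)(0.2503)]
         = -0.06125009 / 0.93734991 = -0.065344.
  Update: phi_21 = phi_11 - phi_22 phi_11 = 0.2503 - (-0.065344)(0.2503) = 0.266656.
Step k = 3:
  phi_33 = [rho(3) - phi_21 rho(2) - phi_22 rho(1)] / [1 - phi_21 rho(1) - phi_22 rho(2)]
    numerator   = 0.3471 - (0.266656)(0.0014) - (-0.065344)(0.2503) = 0.36308226
    denominator = 1 - (0.266656)(0.2503) - (-0.065344)(0.0014) = 0.93334759
  phi_33 = 0.36308226 / 0.93334759 = 0.389.
Therefore phi_{33} = 0.3890.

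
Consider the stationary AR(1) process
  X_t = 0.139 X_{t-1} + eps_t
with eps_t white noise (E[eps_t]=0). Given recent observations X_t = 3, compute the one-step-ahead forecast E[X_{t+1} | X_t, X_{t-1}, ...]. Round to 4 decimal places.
E[X_{t+1} \mid \mathcal F_t] = 0.4170

For an AR(p) model X_t = c + sum_i phi_i X_{t-i} + eps_t, the
one-step-ahead conditional mean is
  E[X_{t+1} | X_t, ...] = c + sum_i phi_i X_{t+1-i}.
Substitute known values:
  E[X_{t+1} | ...] = (0.139) * (3)
                   = 0.4170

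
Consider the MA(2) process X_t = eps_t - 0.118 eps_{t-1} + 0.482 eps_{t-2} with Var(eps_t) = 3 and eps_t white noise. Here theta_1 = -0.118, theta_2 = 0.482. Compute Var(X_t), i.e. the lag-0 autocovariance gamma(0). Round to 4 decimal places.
\gamma(0) = 3.7387

For an MA(q) process X_t = eps_t + sum_i theta_i eps_{t-i} with
Var(eps_t) = sigma^2, the variance is
  gamma(0) = sigma^2 * (1 + sum_i theta_i^2).
  sum_i theta_i^2 = (-0.118)^2 + (0.482)^2 = 0.013924 + 0.232324 = 0.246248.
  gamma(0) = 3 * (1 + 0.246248) = 3 * 1.246248 = 3.738744, which rounds to 3.7387.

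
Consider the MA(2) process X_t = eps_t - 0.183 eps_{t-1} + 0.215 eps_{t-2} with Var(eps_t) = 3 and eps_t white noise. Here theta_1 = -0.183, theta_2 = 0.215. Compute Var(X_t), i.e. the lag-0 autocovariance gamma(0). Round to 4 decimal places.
\gamma(0) = 3.2391

For an MA(q) process X_t = eps_t + sum_i theta_i eps_{t-i} with
Var(eps_t) = sigma^2, the variance is
  gamma(0) = sigma^2 * (1 + sum_i theta_i^2).
  sum_i theta_i^2 = (-0.183)^2 + (0.215)^2 = 0.033489 + 0.046225 = 0.079714.
  gamma(0) = 3 * (1 + 0.079714) = 3 * 1.079714 = 3.239142, which rounds to 3.2391.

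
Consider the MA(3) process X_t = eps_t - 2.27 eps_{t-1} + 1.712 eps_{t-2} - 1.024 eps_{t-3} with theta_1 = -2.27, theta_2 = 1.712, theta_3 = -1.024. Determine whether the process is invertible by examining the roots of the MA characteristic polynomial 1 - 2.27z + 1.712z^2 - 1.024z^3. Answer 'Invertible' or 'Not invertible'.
\text{Not invertible}

The MA(q) characteristic polynomial is P(z) = 1 - 2.27z + 1.712z^2 - 1.024z^3.
Invertibility requires all roots to lie outside the unit circle, i.e. |z| > 1 for every root.
Degree 3: look for a simple real root z0 first, then factor out (1 - z/z0) and solve the remaining quadratic.
Testing z0 = 0.625: P(0.625) = 1 + (-2.27)(0.625) + (1.712)(0.625)^2 + (-1.024)(0.625)^3
  = 1 + (-1.41875) + (0.66875) + (-0.25) = 0.  So z_0 = 0.625 is a root, |z_0| = 0.625.
Divide out the factor (1 - 1.6 z) = (1 - z/z0) (since 1/z0 = 1.6):
  P(z) = (1 - 1.6 z)(1 + (-0.67) z + (0.64) z^2)
  [check: z-coef -0.67 - (1.6) = -2.27; z^2-coef 0.64 - (1.6)(-0.67) = 1.712; z^3-coef -(1.6)(0.64) = -1.024.]
Remaining roots from the quadratic factor 1 + (-0.67) z + (0.64) z^2:
  Set 1 + (-0.67) z + (0.64) z^2 = 0, i.e. a z^2 + b z + c = 0 with a = 0.64, b = -0.67, c = 1.
  Discriminant D = b^2 - 4ac = (-0.67)^2 - 4*(0.64)*1 = 0.4489 - (2.56) = -2.1111.
  D < 0, so the roots are the complex-conjugate pair z = (-b +/- i sqrt(-D)) / (2a) = 0.5234 +/- 1.1351i.
  For a conjugate pair |z|^2 = z * conj(z) = (product of roots) = c/a = 1/(0.64) = 1.5625, so |z| = sqrt(1.5625) = 1.25 for both roots.
Moduli of all roots: 0.6250, 1.2500, 1.2500.
All moduli strictly greater than 1? No.
Verdict: Not invertible.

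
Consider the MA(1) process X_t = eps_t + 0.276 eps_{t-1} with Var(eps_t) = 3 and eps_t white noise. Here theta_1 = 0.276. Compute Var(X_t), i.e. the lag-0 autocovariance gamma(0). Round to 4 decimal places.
\gamma(0) = 3.2285

For an MA(q) process X_t = eps_t + sum_i theta_i eps_{t-i} with
Var(eps_t) = sigma^2, the variance is
  gamma(0) = sigma^2 * (1 + sum_i theta_i^2).
  sum_i theta_i^2 = (0.276)^2 = 0.076176.
  gamma(0) = 3 * (1 + 0.076176) = 3 * 1.076176 = 3.228528, which rounds to 3.2285.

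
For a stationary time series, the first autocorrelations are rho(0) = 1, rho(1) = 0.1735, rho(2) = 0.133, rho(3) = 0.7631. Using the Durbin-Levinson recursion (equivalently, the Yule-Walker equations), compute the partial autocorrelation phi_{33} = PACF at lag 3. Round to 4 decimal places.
\phi_{33} = 0.7550

The PACF at lag k is phi_{kk}, the last component of the solution
to the Yule-Walker system G_k phi = r_k where
  (G_k)_{ij} = rho(|i - j|), (r_k)_i = rho(i), i,j = 1..k.
Equivalently, Durbin-Levinson gives phi_{kk} iteratively:
  phi_{11} = rho(1)
  phi_{kk} = [rho(k) - sum_{j=1..k-1} phi_{k-1,j} rho(k-j)]
            / [1 - sum_{j=1..k-1} phi_{k-1,j} rho(j)],
  phi_{k,j} = phi_{k-1,j} - phi_{kk} phi_{k-1,k-j},  j = 1..k-1.
Step k = 1:
  phi_11 = rho(1) = 0.1735.
Step k = 2:
  phi_22 = [rho(2) - phi_11 rho(1)] / [1 - phi_11 rho(1)] = [0.133 - (0.1735)(0.1735)] / [1 - (0.1735)(0.1735)]
         = 0.10289775 / 0.96989775 = 0.106091.
  Update: phi_21 = phi_11 - phi_22 phi_11 = 0.1735 - (0.106091)(0.1735) = 0.155093.
Step k = 3:
  phi_33 = [rho(3) - phi_21 rho(2) - phi_22 rho(1)] / [1 - phi_21 rho(1) - phi_22 rho(2)]
    numerator   = 0.7631 - (0.155093)(0.133) - (0.106091)(0.1735) = 0.72406576
    denominator = 1 - (0.155093)(0.1735) - (0.106091)(0.133) = 0.95898119
  phi_33 = 0.72406576 / 0.95898119 = 0.755.
Therefore phi_{33} = 0.7550.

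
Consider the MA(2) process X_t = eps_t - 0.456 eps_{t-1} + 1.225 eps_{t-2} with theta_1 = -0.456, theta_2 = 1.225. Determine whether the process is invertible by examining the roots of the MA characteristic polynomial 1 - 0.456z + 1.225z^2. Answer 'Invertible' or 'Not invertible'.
\text{Not invertible}

The MA(q) characteristic polynomial is P(z) = 1 - 0.456z + 1.225z^2.
Invertibility requires all roots to lie outside the unit circle, i.e. |z| > 1 for every root.
Set 1 + (-0.456) z + (1.225) z^2 = 0, i.e. a z^2 + b z + c = 0 with a = 1.225, b = -0.456, c = 1.
Discriminant D = b^2 - 4ac = (-0.456)^2 - 4*(1.225)*1 = 0.207936 - (4.9) = -4.692064.
D < 0, so the roots are the complex-conjugate pair z = (-b +/- i sqrt(-D)) / (2a) = 0.1861 +/- 0.8841i.
For a conjugate pair |z|^2 = z * conj(z) = (product of roots) = c/a = 1/(1.225) = 0.816327, so |z| = sqrt(0.816327) = 0.9035 for both roots.
Moduli of all roots: 0.9035, 0.9035.
All moduli strictly greater than 1? No.
Verdict: Not invertible.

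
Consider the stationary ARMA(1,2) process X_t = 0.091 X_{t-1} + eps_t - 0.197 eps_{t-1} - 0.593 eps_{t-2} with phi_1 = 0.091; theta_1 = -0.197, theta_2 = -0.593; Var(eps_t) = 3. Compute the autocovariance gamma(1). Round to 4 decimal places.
\gamma(1) = -0.0264

Multiply the model equation by X_{t-k} and take expectations. With theta_0 = psi_0 = 1 and psi_j the MA(infinity) weights, this gives
  gamma(k) - sum_i phi_i gamma(k-i) = c_k,
  c_k = sigma^2 * sum_{j=k..q} theta_j psi_{j-k}   (c_k = 0 for k > q),
using gamma(-m) = gamma(m).
psi-weights needed (psi_j = theta_j + sum_i phi_i psi_{j-i}):
  psi_1 = theta_1 + phi_1 = -0.197 + (0.091) = -0.106
  psi_2 = theta_2 + phi_1 psi_1 = -0.593 + (0.091)(-0.106) = -0.602646
Right-hand sides:
  c_0 = sigma^2 (1 + theta_1 psi_1 + theta_2 psi_2) = 3 * (1 + (-0.197)(-0.106) + (-0.593)(-0.602646)) = 3 * 1.378251 = 4.134753
  c_1 = sigma^2 (theta_1 + theta_2 psi_1) = 3 * (-0.197 + (-0.593)(-0.106)) = -0.402426
  c_2 = sigma^2 theta_2 = 3 * (-0.593) = -1.779
Equations for k = 0 and k = 1 (AR order 1):
  gamma(0) = phi_1 gamma(1) + c_0
  gamma(1) = phi_1 gamma(0) + c_1
Substituting the second into the first: gamma(0) (1 - phi_1^2) = c_0 + phi_1 c_1, so
  gamma(0) = (c_0 + phi_1 c_1) / (1 - phi_1^2) = (4.134753 + (0.091)(-0.402426)) / (1 - (0.091)^2) = 4.098132 / 0.991719 = 4.132352.
  gamma(1) = phi_1 gamma(0) + c_1 = (0.091)(4.132352) + (-0.402426) = -0.026382.
Therefore gamma(1) = -0.0264 (to 4 decimal places).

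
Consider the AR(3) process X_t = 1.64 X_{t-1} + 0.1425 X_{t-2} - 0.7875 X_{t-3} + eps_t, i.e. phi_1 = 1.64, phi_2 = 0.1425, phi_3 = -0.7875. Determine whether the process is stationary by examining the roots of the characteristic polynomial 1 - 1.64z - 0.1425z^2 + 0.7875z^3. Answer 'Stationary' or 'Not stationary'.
\text{Not stationary}

The AR(p) characteristic polynomial is P(z) = 1 - 1.64z - 0.1425z^2 + 0.7875z^3.
Stationarity requires all roots to lie outside the unit circle, i.e. |z| > 1 for every root.
Degree 3: look for a simple real root z0 first, then factor out (1 - z/z0) and solve the remaining quadratic.
Testing z0 = 0.8: P(0.8) = 1 + (-1.64)(0.8) + (-0.1425)(0.8)^2 + (0.7875)(0.8)^3
  = 1 + (-1.312) + (-0.0912) + (0.4032) = 0.  So z_0 = 0.8 is a root, |z_0| = 0.8.
Divide out the factor (1 - 1.25 z) = (1 - z/z0) (since 1/z0 = 1.25):
  P(z) = (1 - 1.25 z)(1 + (-0.39) z + (-0.63) z^2)
  [check: z-coef -0.39 - (1.25) = -1.64; z^2-coef -0.63 - (1.25)(-0.39) = -0.1425; z^3-coef -(1.25)(-0.63) = 0.7875.]
Remaining roots from the quadratic factor 1 + (-0.39) z + (-0.63) z^2:
  Set 1 + (-0.39) z + (-0.63) z^2 = 0, i.e. a z^2 + b z + c = 0 with a = -0.63, b = -0.39, c = 1.
  Discriminant D = b^2 - 4ac = (-0.39)^2 - 4*(-0.63)*1 = 0.1521 - (-2.52) = 2.6721.
  D >= 0, so the roots are real: z = (-b +/- sqrt(D)) / (2a) = (0.39 +/- 1.634656) / (-1.26).
    z_1 = (0.39 + 1.634656) / (-1.26) = -1.6069,   |z_1| = 1.6069.
    z_2 = (0.39 - 1.634656) / (-1.26) = 0.9878,   |z_2| = 0.9878.
Moduli of all roots: 0.8000, 1.6069, 0.9878.
All moduli strictly greater than 1? No.
Verdict: Not stationary.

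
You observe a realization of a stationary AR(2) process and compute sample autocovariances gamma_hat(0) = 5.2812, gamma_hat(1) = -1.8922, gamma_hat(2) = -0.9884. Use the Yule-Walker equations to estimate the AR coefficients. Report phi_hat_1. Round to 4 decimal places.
\hat\phi_{1} = -0.4880

The Yule-Walker equations for an AR(p) process read, in matrix form,
  Gamma_p phi = r_p,   with   (Gamma_p)_{ij} = gamma(|i - j|),
                       (r_p)_i = gamma(i),   i,j = 1..p.
Substitute the sample gammas (Toeplitz matrix and right-hand side of size 2):
  Gamma_p = [[5.2812, -1.8922], [-1.8922, 5.2812]]
  r_p     = [-1.8922, -0.9884]
Written out:
  5.2812 phi_1 - 1.8922 phi_2 = -1.8922
  -1.8922 phi_1 + 5.2812 phi_2 = -0.9884
Solve by Cramer's rule:
  det = gamma(0)^2 - gamma(1)^2 = (5.2812)^2 - (-1.8922)^2 = 27.89107344 - 3.58042084 = 24.3106526
  phi_hat_1 = [gamma(1) gamma(0) - gamma(1) gamma(2)] / det = [(-1.8922)(5.2812) - (-1.8922)(-0.9884)] / 24.3106526 = -11.86333712 / 24.3106526 = -0.488
  phi_hat_2 = [gamma(0) gamma(2) - gamma(1)^2] / det = [(5.2812)(-0.9884) - (-1.8922)^2] / 24.3106526 = -8.80035892 / 24.3106526 = -0.362
So phi_hat = [-0.4880, -0.3620].
Therefore phi_hat_1 = -0.4880.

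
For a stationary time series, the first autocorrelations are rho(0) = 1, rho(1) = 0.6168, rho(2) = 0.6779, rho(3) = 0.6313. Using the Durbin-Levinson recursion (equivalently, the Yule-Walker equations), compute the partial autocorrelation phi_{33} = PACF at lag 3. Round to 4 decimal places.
\phi_{33} = 0.2471

The PACF at lag k is phi_{kk}, the last component of the solution
to the Yule-Walker system G_k phi = r_k where
  (G_k)_{ij} = rho(|i - j|), (r_k)_i = rho(i), i,j = 1..k.
Equivalently, Durbin-Levinson gives phi_{kk} iteratively:
  phi_{11} = rho(1)
  phi_{kk} = [rho(k) - sum_{j=1..k-1} phi_{k-1,j} rho(k-j)]
            / [1 - sum_{j=1..k-1} phi_{k-1,j} rho(j)],
  phi_{k,j} = phi_{k-1,j} - phi_{kk} phi_{k-1,k-j},  j = 1..k-1.
Step k = 1:
  phi_11 = rho(1) = 0.6168.
Step k = 2:
  phi_22 = [rho(2) - phi_11 rho(1)] / [1 - phi_11 rho(1)] = [0.6779 - (0.6168)(0.6168)] / [1 - (0.6168)(0.6168)]
         = 0.29745776 / 0.61955776 = 0.480113.
  Update: phi_21 = phi_11 - phi_22 phi_11 = 0.6168 - (0.480113)(0.6168) = 0.320666.
Step k = 3:
  phi_33 = [rho(3) - phi_21 rho(2) - phi_22 rho(1)] / [1 - phi_21 rho(1) - phi_22 rho(2)]
    numerator   = 0.6313 - (0.320666)(0.6779) - (0.480113)(0.6168) = 0.11778661
    denominator = 1 - (0.320666)(0.6168) - (0.480113)(0.6779) = 0.47674441
  phi_33 = 0.11778661 / 0.47674441 = 0.2471.
Therefore phi_{33} = 0.2471.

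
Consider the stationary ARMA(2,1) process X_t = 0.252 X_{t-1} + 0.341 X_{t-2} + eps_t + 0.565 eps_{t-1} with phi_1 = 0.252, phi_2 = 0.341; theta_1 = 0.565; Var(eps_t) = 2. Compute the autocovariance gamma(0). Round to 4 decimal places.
\gamma(0) = 4.6424

Multiply the model equation by X_{t-k} and take expectations. With theta_0 = psi_0 = 1 and psi_j the MA(infinity) weights, this gives
  gamma(k) - sum_i phi_i gamma(k-i) = c_k,
  c_k = sigma^2 * sum_{j=k..q} theta_j psi_{j-k}   (c_k = 0 for k > q),
using gamma(-m) = gamma(m).
psi-weights needed (psi_j = theta_j + sum_i phi_i psi_{j-i}):
  psi_1 = theta_1 + phi_1 = 0.565 + (0.252) = 0.817
Right-hand sides:
  c_0 = sigma^2 (1 + theta_1 psi_1) = 2 * (1 + (0.565)(0.817)) = 2 * 1.461605 = 2.92321
  c_1 = sigma^2 theta_1 = 2 * (0.565) = 1.13
  c_2 = 0
Equations for k = 0, 1, 2 (AR order 2, c_2 = 0):
  (E0) gamma(0) = phi_1 gamma(1) + phi_2 gamma(2) + c_0
  (E1) gamma(1) = phi_1 gamma(0) + phi_2 gamma(1) + c_1
  (E2) gamma(2) = phi_1 gamma(1) + phi_2 gamma(0)
From (E1): gamma(1) = A gamma(0) + B with
  A = phi_1 / (1 - phi_2) = 0.252 / 0.659 = 0.382398,   B = c_1 / (1 - phi_2) = 1.13 / 0.659 = 1.714719.
Insert (E2) into (E0): gamma(0) (1 - phi_2^2) = phi_1 (1 + phi_2) gamma(1) + c_0.
  phi_1 (1 + phi_2) = (0.252)(1.341) = 0.337932,   1 - phi_2^2 = 0.883719.
Replace gamma(1) by A gamma(0) + B and collect gamma(0):
  gamma(0) [0.883719 - (0.337932)(0.382398)] = (0.337932)(1.714719) + 2.92321
  gamma(0) * 0.754495 = 3.502669
  gamma(0) = 3.502669 / 0.754495 = 4.642404.
Therefore gamma(0) = 4.6424 (to 4 decimal places).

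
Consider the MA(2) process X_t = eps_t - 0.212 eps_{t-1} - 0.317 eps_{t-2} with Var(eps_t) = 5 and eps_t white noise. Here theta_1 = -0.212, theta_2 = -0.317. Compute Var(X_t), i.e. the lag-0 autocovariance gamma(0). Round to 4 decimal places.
\gamma(0) = 5.7272

For an MA(q) process X_t = eps_t + sum_i theta_i eps_{t-i} with
Var(eps_t) = sigma^2, the variance is
  gamma(0) = sigma^2 * (1 + sum_i theta_i^2).
  sum_i theta_i^2 = (-0.212)^2 + (-0.317)^2 = 0.044944 + 0.100489 = 0.145433.
  gamma(0) = 5 * (1 + 0.145433) = 5 * 1.145433 = 5.727165, which rounds to 5.7272.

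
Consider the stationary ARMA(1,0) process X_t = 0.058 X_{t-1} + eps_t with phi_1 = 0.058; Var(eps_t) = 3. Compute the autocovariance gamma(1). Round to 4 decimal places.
\gamma(1) = 0.1746

Multiply the model equation by X_{t-k} and take expectations. With theta_0 = psi_0 = 1 and psi_j the MA(infinity) weights, this gives
  gamma(k) - sum_i phi_i gamma(k-i) = c_k,
  c_k = sigma^2 * sum_{j=k..q} theta_j psi_{j-k}   (c_k = 0 for k > q),
using gamma(-m) = gamma(m).
Pure AR (q = 0): c_0 = sigma^2 = 3, c_k = 0 for k >= 1.
Equations for k = 0 and k = 1 (AR order 1):
  gamma(0) = phi_1 gamma(1) + c_0
  gamma(1) = phi_1 gamma(0) + c_1
Substituting the second into the first: gamma(0) (1 - phi_1^2) = c_0 + phi_1 c_1, so
  gamma(0) = c_0 / (1 - phi_1^2) = 3 / (1 - (0.058)^2) = 3 / 0.996636 = 3.010126.
  gamma(1) = phi_1 gamma(0) = (0.058)(3.010126) = 0.174587.
Therefore gamma(1) = 0.1746 (to 4 decimal places).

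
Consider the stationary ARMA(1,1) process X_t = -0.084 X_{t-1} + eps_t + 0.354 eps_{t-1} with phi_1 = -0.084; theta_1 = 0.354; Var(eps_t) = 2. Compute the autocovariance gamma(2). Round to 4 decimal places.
\gamma(2) = -0.0443

Multiply the model equation by X_{t-k} and take expectations. With theta_0 = psi_0 = 1 and psi_j the MA(infinity) weights, this gives
  gamma(k) - sum_i phi_i gamma(k-i) = c_k,
  c_k = sigma^2 * sum_{j=k..q} theta_j psi_{j-k}   (c_k = 0 for k > q),
using gamma(-m) = gamma(m).
psi-weights needed (psi_j = theta_j + sum_i phi_i psi_{j-i}):
  psi_1 = theta_1 + phi_1 = 0.354 + (-0.084) = 0.27
Right-hand sides:
  c_0 = sigma^2 (1 + theta_1 psi_1) = 2 * (1 + (0.354)(0.27)) = 2 * 1.09558 = 2.19116
  c_1 = sigma^2 theta_1 = 2 * (0.354) = 0.708
  c_2 = 0
Equations for k = 0 and k = 1 (AR order 1):
  gamma(0) = phi_1 gamma(1) + c_0
  gamma(1) = phi_1 gamma(0) + c_1
Substituting the second into the first: gamma(0) (1 - phi_1^2) = c_0 + phi_1 c_1, so
  gamma(0) = (c_0 + phi_1 c_1) / (1 - phi_1^2) = (2.19116 + (-0.084)(0.708)) / (1 - (-0.084)^2) = 2.131688 / 0.992944 = 2.146836.
  gamma(1) = phi_1 gamma(0) + c_1 = (-0.084)(2.146836) + (0.708) = 0.527666.
For k = 2 (> q): gamma(2) = phi_1 gamma(1) = (-0.084)(0.527666) = -0.044324.
Therefore gamma(2) = -0.0443 (to 4 decimal places).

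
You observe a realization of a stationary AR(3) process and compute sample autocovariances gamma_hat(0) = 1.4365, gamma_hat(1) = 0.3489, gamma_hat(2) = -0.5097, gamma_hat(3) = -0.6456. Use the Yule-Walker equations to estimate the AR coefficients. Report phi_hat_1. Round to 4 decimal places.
\hat\phi_{1} = 0.2231

The Yule-Walker equations for an AR(p) process read, in matrix form,
  Gamma_p phi = r_p,   with   (Gamma_p)_{ij} = gamma(|i - j|),
                       (r_p)_i = gamma(i),   i,j = 1..p.
Substitute the sample gammas (Toeplitz matrix and right-hand side of size 3):
  Gamma_p = [[1.4365, 0.3489, -0.5097], [0.3489, 1.4365, 0.3489], [-0.5097, 0.3489, 1.4365]]
  r_p     = [0.3489, -0.5097, -0.6456]
Written out (R1..R3):
  (R1) 1.4365 phi_1 + 0.3489 phi_2 - 0.5097 phi_3 = 0.3489
  (R2) 0.3489 phi_1 + 1.4365 phi_2 + 0.3489 phi_3 = -0.5097
  (R3) -0.5097 phi_1 + 0.3489 phi_2 + 1.4365 phi_3 = -0.6456
Gaussian elimination:
  R2 <- R2 - (0.3489/1.4365) R1 = R2 - (0.242882) R1:  1.351758 phi_2 + 0.472697 phi_3 = -0.594442
  R3 <- R3 - (-0.5097/1.4365) R1 = R3 - (-0.354821) R1:  0.472697 phi_2 + 1.255648 phi_3 = -0.521803
  R3 <- R3 - (0.472697/1.351758) R2 = R3 - (0.34969) R2:  1.09035 phi_3 = -0.313933
Back-substitution:
  phi_hat_3 = -0.313933 / 1.09035 = -0.287919
  phi_hat_2 = (-0.594442 - (0.472697)(-0.287919)) / 1.351758 = -0.339072
  phi_hat_1 = (0.3489 - (0.3489)(-0.339072) - (-0.5097)(-0.287919)) / 1.4365 = 0.223077
So phi_hat = [0.2231, -0.3391, -0.2879].
Therefore phi_hat_1 = 0.2231.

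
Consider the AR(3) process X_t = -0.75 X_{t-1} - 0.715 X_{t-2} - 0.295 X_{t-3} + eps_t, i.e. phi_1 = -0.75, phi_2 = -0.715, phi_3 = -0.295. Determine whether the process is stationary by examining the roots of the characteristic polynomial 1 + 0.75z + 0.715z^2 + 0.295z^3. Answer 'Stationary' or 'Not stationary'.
\text{Stationary}

The AR(p) characteristic polynomial is P(z) = 1 + 0.75z + 0.715z^2 + 0.295z^3.
Stationarity requires all roots to lie outside the unit circle, i.e. |z| > 1 for every root.
Degree 3: look for a simple real root z0 first, then factor out (1 - z/z0) and solve the remaining quadratic.
Testing z0 = -2: P(-2) = 1 + (0.75)(-2) + (0.715)(-2)^2 + (0.295)(-2)^3
  = 1 + (-1.5) + (2.86) + (-2.36) = 0.  So z_0 = -2 is a root, |z_0| = 2.
Divide out the factor (1 + 0.5 z) = (1 - z/z0) (since 1/z0 = -0.5):
  P(z) = (1 + 0.5 z)(1 + (0.25) z + (0.59) z^2)
  [check: z-coef 0.25 - (-0.5) = 0.75; z^2-coef 0.59 - (-0.5)(0.25) = 0.715; z^3-coef -(-0.5)(0.59) = 0.295.]
Remaining roots from the quadratic factor 1 + (0.25) z + (0.59) z^2:
  Set 1 + (0.25) z + (0.59) z^2 = 0, i.e. a z^2 + b z + c = 0 with a = 0.59, b = 0.25, c = 1.
  Discriminant D = b^2 - 4ac = (0.25)^2 - 4*(0.59)*1 = 0.0625 - (2.36) = -2.2975.
  D < 0, so the roots are the complex-conjugate pair z = (-b +/- i sqrt(-D)) / (2a) = -0.2119 +/- 1.2845i.
  For a conjugate pair |z|^2 = z * conj(z) = (product of roots) = c/a = 1/(0.59) = 1.694915, so |z| = sqrt(1.694915) = 1.3019 for both roots.
Moduli of all roots: 2.0000, 1.3019, 1.3019.
All moduli strictly greater than 1? Yes.
Verdict: Stationary.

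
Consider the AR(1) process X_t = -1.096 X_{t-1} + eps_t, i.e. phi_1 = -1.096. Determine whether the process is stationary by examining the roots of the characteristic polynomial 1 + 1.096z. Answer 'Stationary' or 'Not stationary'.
\text{Not stationary}

The AR(p) characteristic polynomial is P(z) = 1 + 1.096z.
Stationarity requires all roots to lie outside the unit circle, i.e. |z| > 1 for every root.
This is linear in z: 1 + (1.096) z = 0  =>  z = -1/(1.096) = -0.912409,  |z| = 0.912409.
Moduli of all roots: 0.9124.
All moduli strictly greater than 1? No.
Verdict: Not stationary.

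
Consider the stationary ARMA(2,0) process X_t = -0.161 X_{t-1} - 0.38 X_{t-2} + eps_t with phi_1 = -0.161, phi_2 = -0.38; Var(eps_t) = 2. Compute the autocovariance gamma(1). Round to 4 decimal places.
\gamma(1) = -0.2765

Multiply the model equation by X_{t-k} and take expectations. With theta_0 = psi_0 = 1 and psi_j the MA(infinity) weights, this gives
  gamma(k) - sum_i phi_i gamma(k-i) = c_k,
  c_k = sigma^2 * sum_{j=k..q} theta_j psi_{j-k}   (c_k = 0 for k > q),
using gamma(-m) = gamma(m).
Pure AR (q = 0): c_0 = sigma^2 = 2, c_k = 0 for k >= 1.
Equations for k = 0, 1, 2 (AR order 2, c_2 = 0):
  (E0) gamma(0) = phi_1 gamma(1) + phi_2 gamma(2) + c_0
  (E1) gamma(1) = phi_1 gamma(0) + phi_2 gamma(1) + c_1
  (E2) gamma(2) = phi_1 gamma(1) + phi_2 gamma(0)
From (E1): gamma(1) = A gamma(0) + B with
  A = phi_1 / (1 - phi_2) = -0.161 / 1.38 = -0.116667,   B = c_1 / (1 - phi_2) = 0 / 1.38 = 0.
Insert (E2) into (E0): gamma(0) (1 - phi_2^2) = phi_1 (1 + phi_2) gamma(1) + c_0.
  phi_1 (1 + phi_2) = (-0.161)(0.62) = -0.09982,   1 - phi_2^2 = 0.8556.
Replace gamma(1) by A gamma(0) + B and collect gamma(0):
  gamma(0) [0.8556 - (-0.09982)(-0.116667)] = c_0 = 2
  gamma(0) * 0.843954 = 2
  gamma(0) = 2 / 0.843954 = 2.369796.
  gamma(1) = A gamma(0) = (-0.116667)(2.369796) = -0.276476.
Therefore gamma(1) = -0.2765 (to 4 decimal places).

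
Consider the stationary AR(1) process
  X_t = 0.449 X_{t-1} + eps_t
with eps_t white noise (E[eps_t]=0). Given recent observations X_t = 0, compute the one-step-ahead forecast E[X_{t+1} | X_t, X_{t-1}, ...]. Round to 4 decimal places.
E[X_{t+1} \mid \mathcal F_t] = 0.0000

For an AR(p) model X_t = c + sum_i phi_i X_{t-i} + eps_t, the
one-step-ahead conditional mean is
  E[X_{t+1} | X_t, ...] = c + sum_i phi_i X_{t+1-i}.
Substitute known values:
  E[X_{t+1} | ...] = (0.449) * (0)
                   = 0.0000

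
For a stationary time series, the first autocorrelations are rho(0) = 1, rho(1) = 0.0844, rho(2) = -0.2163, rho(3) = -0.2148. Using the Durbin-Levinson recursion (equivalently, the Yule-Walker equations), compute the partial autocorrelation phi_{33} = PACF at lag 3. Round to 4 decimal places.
\phi_{33} = -0.1840

The PACF at lag k is phi_{kk}, the last component of the solution
to the Yule-Walker system G_k phi = r_k where
  (G_k)_{ij} = rho(|i - j|), (r_k)_i = rho(i), i,j = 1..k.
Equivalently, Durbin-Levinson gives phi_{kk} iteratively:
  phi_{11} = rho(1)
  phi_{kk} = [rho(k) - sum_{j=1..k-1} phi_{k-1,j} rho(k-j)]
            / [1 - sum_{j=1..k-1} phi_{k-1,j} rho(j)],
  phi_{k,j} = phi_{k-1,j} - phi_{kk} phi_{k-1,k-j},  j = 1..k-1.
Step k = 1:
  phi_11 = rho(1) = 0.0844.
Step k = 2:
  phi_22 = [rho(2) - phi_11 rho(1)] / [1 - phi_11 rho(1)] = [-0.2163 - (0.0844)(0.0844)] / [1 - (0.0844)(0.0844)]
         = -0.22342336 / 0.99287664 = -0.225026.
  Update: phi_21 = phi_11 - phi_22 phi_11 = 0.0844 - (-0.225026)(0.0844) = 0.103392.
Step k = 3:
  phi_33 = [rho(3) - phi_21 rho(2) - phi_22 rho(1)] / [1 - phi_21 rho(1) - phi_22 rho(2)]
    numerator   = -0.2148 - (0.103392)(-0.2163) - (-0.225026)(0.0844) = -0.17344404
    denominator = 1 - (0.103392)(0.0844) - (-0.225026)(-0.2163) = 0.94260051
  phi_33 = -0.17344404 / 0.94260051 = -0.184.
Therefore phi_{33} = -0.1840.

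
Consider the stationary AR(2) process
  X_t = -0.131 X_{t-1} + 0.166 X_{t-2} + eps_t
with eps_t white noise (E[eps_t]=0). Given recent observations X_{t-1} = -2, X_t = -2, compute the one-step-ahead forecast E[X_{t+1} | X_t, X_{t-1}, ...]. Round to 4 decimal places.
E[X_{t+1} \mid \mathcal F_t] = -0.0700

For an AR(p) model X_t = c + sum_i phi_i X_{t-i} + eps_t, the
one-step-ahead conditional mean is
  E[X_{t+1} | X_t, ...] = c + sum_i phi_i X_{t+1-i}.
Substitute known values:
  E[X_{t+1} | ...] = (-0.131) * (-2) + (0.166) * (-2)
                   = -0.0700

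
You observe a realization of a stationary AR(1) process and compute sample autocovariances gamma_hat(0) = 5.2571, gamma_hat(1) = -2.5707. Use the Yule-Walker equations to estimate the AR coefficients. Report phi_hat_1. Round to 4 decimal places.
\hat\phi_{1} = -0.4890

The Yule-Walker equations for an AR(p) process read, in matrix form,
  Gamma_p phi = r_p,   with   (Gamma_p)_{ij} = gamma(|i - j|),
                       (r_p)_i = gamma(i),   i,j = 1..p.
Substitute the sample gammas (Toeplitz matrix and right-hand side of size 1):
  Gamma_p = [[5.2571]]
  r_p     = [-2.5707]
With p = 1 this is the single equation gamma(0) phi_1 = gamma(1):
  phi_hat_1 = gamma(1) / gamma(0) = -2.5707 / 5.2571 = -0.4890.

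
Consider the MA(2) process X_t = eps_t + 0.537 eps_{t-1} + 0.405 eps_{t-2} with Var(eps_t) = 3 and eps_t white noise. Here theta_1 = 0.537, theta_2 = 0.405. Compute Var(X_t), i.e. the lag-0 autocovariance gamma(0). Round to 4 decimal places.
\gamma(0) = 4.3572

For an MA(q) process X_t = eps_t + sum_i theta_i eps_{t-i} with
Var(eps_t) = sigma^2, the variance is
  gamma(0) = sigma^2 * (1 + sum_i theta_i^2).
  sum_i theta_i^2 = (0.537)^2 + (0.405)^2 = 0.288369 + 0.164025 = 0.452394.
  gamma(0) = 3 * (1 + 0.452394) = 3 * 1.452394 = 4.357182, which rounds to 4.3572.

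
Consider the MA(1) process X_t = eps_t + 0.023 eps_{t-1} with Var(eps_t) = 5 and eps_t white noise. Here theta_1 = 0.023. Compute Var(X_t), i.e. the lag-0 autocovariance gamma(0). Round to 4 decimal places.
\gamma(0) = 5.0026

For an MA(q) process X_t = eps_t + sum_i theta_i eps_{t-i} with
Var(eps_t) = sigma^2, the variance is
  gamma(0) = sigma^2 * (1 + sum_i theta_i^2).
  sum_i theta_i^2 = (0.023)^2 = 0.000529.
  gamma(0) = 5 * (1 + 0.000529) = 5 * 1.000529 = 5.002645, which rounds to 5.0026.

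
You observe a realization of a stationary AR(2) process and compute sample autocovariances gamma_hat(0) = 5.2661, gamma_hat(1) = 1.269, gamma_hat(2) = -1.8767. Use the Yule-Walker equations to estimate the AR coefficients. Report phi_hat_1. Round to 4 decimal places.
\hat\phi_{1} = 0.3470

The Yule-Walker equations for an AR(p) process read, in matrix form,
  Gamma_p phi = r_p,   with   (Gamma_p)_{ij} = gamma(|i - j|),
                       (r_p)_i = gamma(i),   i,j = 1..p.
Substitute the sample gammas (Toeplitz matrix and right-hand side of size 2):
  Gamma_p = [[5.2661, 1.269], [1.269, 5.2661]]
  r_p     = [1.269, -1.8767]
Written out:
  5.2661 phi_1 + 1.269 phi_2 = 1.269
  1.269 phi_1 + 5.2661 phi_2 = -1.8767
Solve by Cramer's rule:
  det = gamma(0)^2 - gamma(1)^2 = (5.2661)^2 - (1.269)^2 = 27.73180921 - 1.610361 = 26.12144821
  phi_hat_1 = [gamma(1) gamma(0) - gamma(1) gamma(2)] / det = [(1.269)(5.2661) - (1.269)(-1.8767)] / 26.12144821 = 9.0642132 / 26.12144821 = 0.347
  phi_hat_2 = [gamma(0) gamma(2) - gamma(1)^2] / det = [(5.2661)(-1.8767) - (1.269)^2] / 26.12144821 = -11.49325087 / 26.12144821 = -0.44
So phi_hat = [0.3470, -0.4400].
Therefore phi_hat_1 = 0.3470.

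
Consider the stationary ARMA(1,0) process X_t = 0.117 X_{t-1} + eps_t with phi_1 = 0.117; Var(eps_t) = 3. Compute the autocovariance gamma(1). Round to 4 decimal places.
\gamma(1) = 0.3559

Multiply the model equation by X_{t-k} and take expectations. With theta_0 = psi_0 = 1 and psi_j the MA(infinity) weights, this gives
  gamma(k) - sum_i phi_i gamma(k-i) = c_k,
  c_k = sigma^2 * sum_{j=k..q} theta_j psi_{j-k}   (c_k = 0 for k > q),
using gamma(-m) = gamma(m).
Pure AR (q = 0): c_0 = sigma^2 = 3, c_k = 0 for k >= 1.
Equations for k = 0 and k = 1 (AR order 1):
  gamma(0) = phi_1 gamma(1) + c_0
  gamma(1) = phi_1 gamma(0) + c_1
Substituting the second into the first: gamma(0) (1 - phi_1^2) = c_0 + phi_1 c_1, so
  gamma(0) = c_0 / (1 - phi_1^2) = 3 / (1 - (0.117)^2) = 3 / 0.986311 = 3.041637.
  gamma(1) = phi_1 gamma(0) = (0.117)(3.041637) = 0.355872.
Therefore gamma(1) = 0.3559 (to 4 decimal places).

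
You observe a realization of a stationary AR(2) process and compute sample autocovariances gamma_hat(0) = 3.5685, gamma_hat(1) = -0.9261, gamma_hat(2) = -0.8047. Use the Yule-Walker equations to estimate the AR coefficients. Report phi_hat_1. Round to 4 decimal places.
\hat\phi_{1} = -0.3410

The Yule-Walker equations for an AR(p) process read, in matrix form,
  Gamma_p phi = r_p,   with   (Gamma_p)_{ij} = gamma(|i - j|),
                       (r_p)_i = gamma(i),   i,j = 1..p.
Substitute the sample gammas (Toeplitz matrix and right-hand side of size 2):
  Gamma_p = [[3.5685, -0.9261], [-0.9261, 3.5685]]
  r_p     = [-0.9261, -0.8047]
Written out:
  3.5685 phi_1 - 0.9261 phi_2 = -0.9261
  -0.9261 phi_1 + 3.5685 phi_2 = -0.8047
Solve by Cramer's rule:
  det = gamma(0)^2 - gamma(1)^2 = (3.5685)^2 - (-0.9261)^2 = 12.73419225 - 0.85766121 = 11.87653104
  phi_hat_1 = [gamma(1) gamma(0) - gamma(1) gamma(2)] / det = [(-0.9261)(3.5685) - (-0.9261)(-0.8047)] / 11.87653104 = -4.05002052 / 11.87653104 = -0.341
  phi_hat_2 = [gamma(0) gamma(2) - gamma(1)^2] / det = [(3.5685)(-0.8047) - (-0.9261)^2] / 11.87653104 = -3.72923316 / 11.87653104 = -0.314
So phi_hat = [-0.3410, -0.3140].
Therefore phi_hat_1 = -0.3410.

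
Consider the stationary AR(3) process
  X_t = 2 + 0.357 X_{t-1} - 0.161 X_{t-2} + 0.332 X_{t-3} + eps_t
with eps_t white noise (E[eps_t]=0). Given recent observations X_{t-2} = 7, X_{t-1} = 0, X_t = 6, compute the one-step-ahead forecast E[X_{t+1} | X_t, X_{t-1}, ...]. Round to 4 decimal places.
E[X_{t+1} \mid \mathcal F_t] = 6.4660

For an AR(p) model X_t = c + sum_i phi_i X_{t-i} + eps_t, the
one-step-ahead conditional mean is
  E[X_{t+1} | X_t, ...] = c + sum_i phi_i X_{t+1-i}.
Substitute known values:
  E[X_{t+1} | ...] = 2 + (0.357) * (6) + (-0.161) * (0) + (0.332) * (7)
                   = 6.4660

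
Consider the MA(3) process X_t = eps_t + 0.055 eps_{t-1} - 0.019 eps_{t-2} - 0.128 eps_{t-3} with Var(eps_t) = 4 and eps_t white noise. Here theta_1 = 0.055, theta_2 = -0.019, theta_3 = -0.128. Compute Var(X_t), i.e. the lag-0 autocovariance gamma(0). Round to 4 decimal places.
\gamma(0) = 4.0791

For an MA(q) process X_t = eps_t + sum_i theta_i eps_{t-i} with
Var(eps_t) = sigma^2, the variance is
  gamma(0) = sigma^2 * (1 + sum_i theta_i^2).
  sum_i theta_i^2 = (0.055)^2 + (-0.019)^2 + (-0.128)^2 = 0.003025 + 0.000361 + 0.016384 = 0.01977.
  gamma(0) = 4 * (1 + 0.01977) = 4 * 1.01977 = 4.07908, which rounds to 4.0791.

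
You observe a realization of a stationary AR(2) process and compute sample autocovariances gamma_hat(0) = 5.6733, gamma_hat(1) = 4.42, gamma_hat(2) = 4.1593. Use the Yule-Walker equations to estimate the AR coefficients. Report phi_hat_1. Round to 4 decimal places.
\hat\phi_{1} = 0.5290

The Yule-Walker equations for an AR(p) process read, in matrix form,
  Gamma_p phi = r_p,   with   (Gamma_p)_{ij} = gamma(|i - j|),
                       (r_p)_i = gamma(i),   i,j = 1..p.
Substitute the sample gammas (Toeplitz matrix and right-hand side of size 2):
  Gamma_p = [[5.6733, 4.42], [4.42, 5.6733]]
  r_p     = [4.42, 4.1593]
Written out:
  5.6733 phi_1 + 4.42 phi_2 = 4.42
  4.42 phi_1 + 5.6733 phi_2 = 4.1593
Solve by Cramer's rule:
  det = gamma(0)^2 - gamma(1)^2 = (5.6733)^2 - (4.42)^2 = 32.18633289 - 19.5364 = 12.64993289
  phi_hat_1 = [gamma(1) gamma(0) - gamma(1) gamma(2)] / det = [(4.42)(5.6733) - (4.42)(4.1593)] / 12.64993289 = 6.69188 / 12.64993289 = 0.529
  phi_hat_2 = [gamma(0) gamma(2) - gamma(1)^2] / det = [(5.6733)(4.1593) - (4.42)^2] / 12.64993289 = 4.06055669 / 12.64993289 = 0.321
So phi_hat = [0.5290, 0.3210].
Therefore phi_hat_1 = 0.5290.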